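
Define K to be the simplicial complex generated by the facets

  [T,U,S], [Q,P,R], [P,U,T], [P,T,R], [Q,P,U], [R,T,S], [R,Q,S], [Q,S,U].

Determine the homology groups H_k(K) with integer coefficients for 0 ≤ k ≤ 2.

Take the total order P < Q < R < S < T < U on the vertex set. Then K (dimension 2) consists of the simplices:

  0-simplices (6): P, Q, R, S, T, U
  1-simplices (12): PQ, PR, PT, PU, QR, QS, QU, RS, RT, ST, SU, TU
  2-simplices (8): PQR, PQU, PRT, PTU, QRS, QSU, RST, STU

so the chain groups are C_0 ≅ Z^6, C_1 ≅ Z^12, C_2 ≅ Z^8.

The boundary map ∂_1: C_1 → C_0 is given by ∂[p,q] = [q] − [p].
As a 6×12 matrix over Z this has rank 5, with invariant factors (1,1,1,1,1).

The boundary map ∂_2: C_2 → C_1 sends each 2-simplex [p,q,r] to [q,r] − [p,r] + [p,q]. For instance
  ∂PTU = TU − PU + PT,
  ∂QRS = RS − QS + QR.
As a 12×8 matrix over Z this has rank 7, with invariant factors (1,1,1,1,1,1,1).

From H_k ≅ ker(∂_k) / im(∂_{k+1}) we obtain:

  H_0: rank C_0 − rank ∂_1 = 6 − 5 = 1, and the invariant factors of ∂_1 are all 1, so H_0 ≅ Z.
  H_1: rank ker ∂_1 − rank ∂_2 = (12 − 5) − 7 = 0, and the invariant factors of ∂_2 are all 1, so H_1 ≅ 0.
  H_2: rank ker ∂_2 − rank ∂_3 = (8 − 7) − 0 = 1, and there is no ∂_3, so H_2 ≅ Z.

As a check, the Euler characteristic is 6 − 12 + 8 = 2, which agrees with 1 − 0 + 1 = 2.
(K is a triangulation of the 2-sphere S^2.)

H_0 = Z,  H_1 = 0,  H_2 = Z.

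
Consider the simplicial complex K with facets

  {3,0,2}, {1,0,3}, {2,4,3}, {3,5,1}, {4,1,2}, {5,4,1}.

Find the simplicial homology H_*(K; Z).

We work with the vertex ordering 0 < 1 < 2 < 3 < 4 < 5. The simplices of K, each written with vertices in increasing order, are:

  0-simplices (6): [0], [1], [2], [3], [4], [5]
  1-simplices (12): [0,1], [0,2], [0,3], [1,2], [1,3], [1,4], [1,5], [2,3], [2,4], [3,4], [3,5], [4,5]
  2-simplices (6): [0,1,3], [0,2,3], [1,2,4], [1,3,5], [1,4,5], [2,3,4]

Hence C_0 ≅ Z^6, C_1 ≅ Z^12, C_2 ≅ Z^6.

∂_1: C_1 → C_0 sends each edge [p,q] (with p < q) to q − p. For instance
  ∂[0,2] = [2] − [0].
The resulting 6×12 matrix has rank 5, and its Smith normal form has invariant factors (1,1,1,1,1).

The boundary map ∂_2: C_2 → C_1 sends each 2-simplex [p,q,r] to [q,r] − [p,r] + [p,q]. For instance
  ∂[0,1,3] = [1,3] − [0,3] + [0,1],
  ∂[1,3,5] = [3,5] − [1,5] + [1,3].
The 12×6 boundary matrix has rank 6 and Smith normal form diag(1,1,1,1,1,1).

From H_k ≅ ker(∂_k) / im(∂_{k+1}) we obtain:

  H_0: rank C_0 − rank ∂_1 = 6 − 5 = 1, and the invariant factors of ∂_1 are all 1, so H_0 = Z.
  H_1: rank ker ∂_1 − rank ∂_2 = (12 − 5) − 6 = 1, and the invariant factors of ∂_2 are all 1, so H_1 = Z.
  H_2: rank ker ∂_2 − rank ∂_3 = (6 − 6) − 0 = 0, and there is no ∂_3, so H_2 = 0.

H_0 ≅ Z,  H_1 ≅ Z,  H_2 = 0.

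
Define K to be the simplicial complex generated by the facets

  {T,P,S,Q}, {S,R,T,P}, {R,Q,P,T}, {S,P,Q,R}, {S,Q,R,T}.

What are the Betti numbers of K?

Fix the vertex order P < Q < R < S < T and write every simplex with vertices in increasing order. Then dim K = 3 and the simplices of K are:

  0-simplices (5): P, Q, R, S, T
  1-simplices (10): PQ, PR, PS, PT, QR, QS, QT, RS, RT, ST
  2-simplices (10): PQR, PQS, PQT, PRS, PRT, PST, QRS, QRT, QST, RST
  3-simplices (5): PQRS, PQRT, PQST, PRST, QRST

Hence C_0 ≅ Z^5, C_1 ≅ Z^10, C_2 ≅ Z^10, C_3 ≅ Z^5.

∂_1: C_1 → C_0 maps an edge to its endpoints' difference, ∂[p,q] = q − p. For instance
  ∂RT = T − R.
The 5×10 boundary matrix has rank 4 and Smith normal form diag(1,1,1,1).

Boundary ∂_2: C_2 → C_1 maps a triangle to the signed sum of its edges. For instance
  ∂PST = ST − PT + PS,
  ∂PQT = QT − PT + PQ.
The resulting 10×10 matrix has rank 6, and its Smith normal form has invariant factors (1,1,1,1,1,1).

Boundary ∂_3: C_3 → C_2 sends each 3-simplex σ to the alternating sum Σ_i (−1)^i (σ with its i-th vertex removed). For instance
  ∂PQST = QST − PST + PQT − PQS,
  ∂PQRS = QRS − PRS + PQS − PQR.
The resulting 10×5 matrix has rank 4, and its Smith normal form has invariant factors (1,1,1,1).

Now H_k = ker ∂_k / im ∂_{k+1}, so:

  H_0: rank C_0 − rank ∂_1 = 5 − 4 = 1, and the invariant factors of ∂_1 are all 1, so H_0 = Z.
  H_1: rank ker ∂_1 − rank ∂_2 = (10 − 4) − 6 = 0, and the invariant factors of ∂_2 are all 1, so H_1 = 0.
  H_2: rank ker ∂_2 − rank ∂_3 = (10 − 6) − 4 = 0, and the invariant factors of ∂_3 are all 1, so H_2 = 0.
  H_3: rank ker ∂_3 − rank ∂_4 = (5 − 4) − 0 = 1, and there is no ∂_4, so H_3 = Z.

Hence the Betti numbers are b_0 = 1, b_1 = 0, b_2 = 0, b_3 = 1.

b_0 = 1, b_1 = 0, b_2 = 0, b_3 = 1.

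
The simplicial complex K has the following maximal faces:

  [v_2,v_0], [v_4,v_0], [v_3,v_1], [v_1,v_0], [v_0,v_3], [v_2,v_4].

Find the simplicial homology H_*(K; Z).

We work with the vertex ordering v_0 < v_1 < v_2 < v_3 < v_4. The simplices of K, each written with vertices in increasing order, are:

  0-simplices (5): [v_0], [v_1], [v_2], [v_3], [v_4]
  1-simplices (6): [v_0,v_1], [v_0,v_2], [v_0,v_3], [v_0,v_4], [v_1,v_3], [v_2,v_4]

giving chain groups C_0 ≅ Z^5, C_1 ≅ Z^6.

The boundary map ∂_1: C_1 → C_0 is given by ∂[p,q] = [q] − [p]. For instance
  ∂[v_0,v_2] = [v_2] − [v_0].
As a 5×6 matrix over Z this has rank 4, with invariant factors (1,1,1,1).

Computing H_k = (kernel of ∂_k) / (image of ∂_{k+1}):

  H_0: rank C_0 − rank ∂_1 = 5 − 4 = 1, and the invariant factors of ∂_1 are all 1, so H_0 = Z.
  H_1: rank ker ∂_1 − rank ∂_2 = (6 − 4) − 0 = 2, and there is no ∂_2, so H_1 = Z^2.

H_0 ≅ Z,  H_1 ≅ Z^2.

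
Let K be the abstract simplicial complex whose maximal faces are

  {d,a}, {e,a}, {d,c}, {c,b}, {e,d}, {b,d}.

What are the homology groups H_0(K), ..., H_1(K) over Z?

H_0 ≅ Z,  H_1 ≅ Z^2.

We work with the vertex ordering a < b < c < d < e. The simplices of K, each written with vertices in increasing order, are:

  0-simplices (5): a, b, c, d, e
  1-simplices (6): ad, ae, bc, bd, cd, de

Hence C_0 ≅ Z^5, C_1 ≅ Z^6.

The boundary map ∂_1: C_1 → C_0 is given by ∂[p,q] = [q] − [p]. For instance
  ∂cd = d − c.
The 5×6 boundary matrix has rank 4 and Smith normal form diag(1,1,1,1).

Computing H_k = (kernel of ∂_k) / (image of ∂_{k+1}):

  H_0: rank C_0 − rank ∂_1 = 5 − 4 = 1, and the invariant factors of ∂_1 are all 1, so H_0 ≅ Z.
  H_1: rank ker ∂_1 − rank ∂_2 = (6 − 4) − 0 = 2, and there is no ∂_2, so H_1 ≅ Z^2.

(K is a triangulation of a wedge of 2 circles.)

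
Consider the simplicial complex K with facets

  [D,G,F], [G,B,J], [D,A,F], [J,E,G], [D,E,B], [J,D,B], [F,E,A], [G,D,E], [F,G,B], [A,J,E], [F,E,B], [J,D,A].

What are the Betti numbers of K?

b_0 = 1, b_1 = 0, b_2 = 0.

Take the total order A < B < D < E < F < G < J on the vertex set. Then K (dimension 2) consists of the simplices:

  0-simplices (7): A, B, D, E, F, G, J
  1-simplices (18): AD, AE, AF, AJ, BD, BE, BF, BG, BJ, DE, DF, DG, DJ, EF, EG, EJ, FG, GJ
  2-simplices (12): ADF, ADJ, AEF, AEJ, BDE, BDJ, BEF, BFG, BGJ, DEG, DFG, EGJ

so the chain groups are C_0 ≅ Z^7, C_1 ≅ Z^18, C_2 ≅ Z^12.

∂_1: C_1 → C_0 is given by ∂[p,q] = [q] − [p].
The resulting 7×18 matrix has rank 6, and its Smith normal form has invariant factors (1,1,1,1,1,1).

∂_2: C_2 → C_1 maps a triangle to the signed sum of its edges. For instance
  ∂ADJ = DJ − AJ + AD,
  ∂ADF = DF − AF + AD.
This gives a 18×12 integer matrix of rank 12; reducing to Smith normal form yields diagonal entries (1,1,1,1,1,1,1,1,1,1,1,2).

Now H_k = ker ∂_k / im ∂_{k+1}, so:

  H_0: rank C_0 − rank ∂_1 = 7 − 6 = 1, and the invariant factors of ∂_1 are all 1, so H_0 ≅ Z.
  H_1: rank ker ∂_1 − rank ∂_2 = (18 − 6) − 12 = 0, and ∂_2 has invariant factor 2 > 1, so H_1 ≅ Z/2Z.
  H_2: rank ker ∂_2 − rank ∂_3 = (12 − 12) − 0 = 0, and there is no ∂_3, so H_2 ≅ 0.

As a check, the Euler characteristic is 7 − 18 + 12 = 1, which agrees with 1 − 0 + 0 = 1.

Hence the Betti numbers are b_0 = 1, b_1 = 0, b_2 = 0.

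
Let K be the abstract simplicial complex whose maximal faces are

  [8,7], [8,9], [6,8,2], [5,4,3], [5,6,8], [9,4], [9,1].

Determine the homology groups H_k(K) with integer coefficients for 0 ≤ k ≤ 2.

H_0 ≅ Z,  H_1 ≅ Z,  H_2 = 0.

Take the total order 1 < 2 < 3 < 4 < 5 < 6 < 7 < 8 < 9 on the vertex set. Then K (dimension 2) consists of the simplices:

  0-simplices (9): [1], [2], [3], [4], [5], [6], [7], [8], [9]
  1-simplices (12): [1,9], [2,6], [2,8], [3,4], [3,5], [4,5], [4,9], [5,6], [5,8], [6,8], [7,8], [8,9]
  2-simplices (3): [2,6,8], [3,4,5], [5,6,8]

Hence C_0 ≅ Z^9, C_1 ≅ Z^12, C_2 ≅ Z^3.

∂_1: C_1 → C_0 maps an edge to its endpoints' difference, ∂[p,q] = q − p. For instance
  ∂[2,8] = [8] − [2].
As a 9×12 matrix over Z this has rank 8, with invariant factors (1,1,1,1,1,1,1,1).

∂_2: C_2 → C_1 sends each 2-simplex [p,q,r] to [q,r] − [p,r] + [p,q]. For instance
  ∂[2,6,8] = [6,8] − [2,8] + [2,6],
  ∂[3,4,5] = [4,5] − [3,5] + [3,4].
The resulting 12×3 matrix has rank 3, and its Smith normal form has invariant factors (1,1,1).

Computing H_k = (kernel of ∂_k) / (image of ∂_{k+1}):

  H_0: rank C_0 − rank ∂_1 = 9 − 8 = 1, and the invariant factors of ∂_1 are all 1, so H_0 = Z.
  H_1: rank ker ∂_1 − rank ∂_2 = (12 − 8) − 3 = 1, and the invariant factors of ∂_2 are all 1, so H_1 = Z.
  H_2: rank ker ∂_2 − rank ∂_3 = (3 − 3) − 0 = 0, and there is no ∂_3, so H_2 = 0.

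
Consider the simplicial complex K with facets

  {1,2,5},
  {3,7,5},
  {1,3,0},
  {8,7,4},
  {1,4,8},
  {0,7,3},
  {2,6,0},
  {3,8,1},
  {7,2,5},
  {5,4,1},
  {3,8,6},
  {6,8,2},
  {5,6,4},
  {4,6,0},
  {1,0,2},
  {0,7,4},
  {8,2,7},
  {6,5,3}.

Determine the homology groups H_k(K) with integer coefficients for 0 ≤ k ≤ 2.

Fix the vertex order 0 < 1 < 2 < 3 < 4 < 5 < 6 < 7 < 8 and write every simplex with vertices in increasing order. Then dim K = 2 and the simplices of K are:

  0-simplices (9): [0], [1], [2], [3], [4], [5], [6], [7], [8]
  1-simplices (27): (27 of them)
  2-simplices (18): [0,1,2], [0,1,3], [0,2,6], [0,3,7], [0,4,6], [0,4,7], [1,2,5], [1,3,8], [1,4,5], [1,4,8], [2,5,7], [2,6,8], [2,7,8], [3,5,6], [3,5,7], [3,6,8], [4,5,6], [4,7,8]

Hence C_0 ≅ Z^9, C_1 ≅ Z^27, C_2 ≅ Z^18.

Boundary ∂_1: C_1 → C_0 maps an edge to its endpoints' difference, ∂[p,q] = q − p. For instance
  ∂[4,5] = [5] − [4].
As a 9×27 matrix over Z this has rank 8, with invariant factors (1,1,1,1,1,1,1,1).

∂_2: C_2 → C_1 maps a triangle to the signed sum of its edges. For instance
  ∂[0,4,7] = [4,7] − [0,7] + [0,4],
  ∂[0,3,7] = [3,7] − [0,7] + [0,3].
This gives a 27×18 integer matrix of rank 17; reducing to Smith normal form yields diagonal entries (1,1,1,1,1,1,1,1,1,1,1,1,1,1,1,1,1).

Computing H_k = (kernel of ∂_k) / (image of ∂_{k+1}):

  H_0: rank C_0 − rank ∂_1 = 9 − 8 = 1, and the invariant factors of ∂_1 are all 1, so H_0 = Z.
  H_1: rank ker ∂_1 − rank ∂_2 = (27 − 8) − 17 = 2, and the invariant factors of ∂_2 are all 1, so H_1 = Z^2.
  H_2: rank ker ∂_2 − rank ∂_3 = (18 − 17) − 0 = 1, and there is no ∂_3, so H_2 = Z.

H_0 = Z,  H_1 = Z^2,  H_2 = Z.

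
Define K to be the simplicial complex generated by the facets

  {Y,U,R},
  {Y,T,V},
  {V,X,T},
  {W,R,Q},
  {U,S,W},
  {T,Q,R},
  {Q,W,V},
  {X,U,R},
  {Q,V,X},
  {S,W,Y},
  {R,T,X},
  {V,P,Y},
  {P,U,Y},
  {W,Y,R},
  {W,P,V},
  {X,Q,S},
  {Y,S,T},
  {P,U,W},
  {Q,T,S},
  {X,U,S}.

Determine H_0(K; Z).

We work with the vertex ordering P < Q < R < S < T < U < V < W < X < Y. The simplices of K, each written with vertices in increasing order, are:

  0-simplices (10): P, Q, R, S, T, U, V, W, X, Y
  1-simplices (30): PU, PV, PW, PY, QR, QS, QT, QV, QW, QX, RT, RU, RW, RX, RY, ST, SU, SW, SX, SY, TV, TX, TY, UW, UX, UY, VW, VX, VY, WY
  2-simplices (20): PUW, PUY, PVW, PVY, QRT, QRW, QST, QSX, QVW, QVX, RTX, RUX, RUY, RWY, STY, SUW, SUX, SWY, TVX, TVY

so the chain groups are C_0 ≅ Z^10, C_1 ≅ Z^30, C_2 ≅ Z^20.

∂_1: C_1 → C_0 sends each edge [p,q] (with p < q) to q − p. For instance
  ∂PY = Y − P.
As a 10×30 matrix over Z this has rank 9, with invariant factors (1,1,1,1,1,1,1,1,1).

The boundary map ∂_2: C_2 → C_1 maps a triangle to the signed sum of its edges. For instance
  ∂PUW = UW − PW + PU,
  ∂SUX = UX − SX + SU.
This gives a 30×20 integer matrix of rank 20; reducing to Smith normal form yields diagonal entries (1,1,1,1,1,1,1,1,1,1,1,1,1,1,1,1,1,1,1,2).

Computing H_k = (kernel of ∂_k) / (image of ∂_{k+1}):

  H_0: rank C_0 − rank ∂_1 = 10 − 9 = 1, and the invariant factors of ∂_1 are all 1, so H_0 = Z.

(K is a triangulation of the Klein bottle.)

H_0 = Z.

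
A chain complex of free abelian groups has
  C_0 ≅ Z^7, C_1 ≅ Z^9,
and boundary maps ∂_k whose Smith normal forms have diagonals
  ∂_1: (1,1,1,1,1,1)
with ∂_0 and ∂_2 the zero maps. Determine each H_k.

H_0 ≅ Z,  H_1 ≅ Z^3.

H_0: b_0 = 7 − 0 − 6 = 1; torsion from ∂_1 factors > 1: none. So H_0 ≅ Z.
H_1: b_1 = 9 − 6 − 0 = 3; torsion from ∂_2 factors > 1: none. So H_1 ≅ Z^3.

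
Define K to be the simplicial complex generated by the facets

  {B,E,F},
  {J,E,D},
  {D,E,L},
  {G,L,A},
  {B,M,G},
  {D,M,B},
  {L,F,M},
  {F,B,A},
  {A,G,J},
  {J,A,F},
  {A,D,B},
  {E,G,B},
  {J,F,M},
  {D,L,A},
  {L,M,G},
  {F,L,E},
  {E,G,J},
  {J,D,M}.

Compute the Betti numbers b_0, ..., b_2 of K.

We work with the vertex ordering A < B < D < E < F < G < J < L < M. The simplices of K, each written with vertices in increasing order, are:

  0-simplices (9): A, B, D, E, F, G, J, L, M
  1-simplices (27): AB, AD, AF, AG, AJ, AL, BD, BE, BF, BG, BM, DE, DJ, DL, DM, EF, EG, EJ, EL, FJ, FL, FM, GJ, GL, GM, JM, LM
  2-simplices (18): ABD, ABF, ADL, AFJ, AGJ, AGL, BDM, BEF, BEG, BGM, DEJ, DEL, DJM, EFL, EGJ, FJM, FLM, GLM

giving chain groups C_0 ≅ Z^9, C_1 ≅ Z^27, C_2 ≅ Z^18.

∂_1: C_1 → C_0 is given by ∂[p,q] = [q] − [p]. For instance
  ∂GM = M − G.
The 9×27 boundary matrix has rank 8 and Smith normal form diag(1,1,1,1,1,1,1,1).

∂_2: C_2 → C_1 sends each 2-simplex [p,q,r] to [q,r] − [p,r] + [p,q]. For instance
  ∂AGJ = GJ − AJ + AG,
  ∂DJM = JM − DM + DJ.
As a 27×18 matrix over Z this has rank 17, with invariant factors (1,1,1,1,1,1,1,1,1,1,1,1,1,1,1,1,1).

Computing H_k = (kernel of ∂_k) / (image of ∂_{k+1}):

  H_0: rank C_0 − rank ∂_1 = 9 − 8 = 1, and the invariant factors of ∂_1 are all 1, so H_0 = Z.
  H_1: rank ker ∂_1 − rank ∂_2 = (27 − 8) − 17 = 2, and the invariant factors of ∂_2 are all 1, so H_1 = Z^2.
  H_2: rank ker ∂_2 − rank ∂_3 = (18 − 17) − 0 = 1, and there is no ∂_3, so H_2 = Z.

Hence the Betti numbers are b_0 = 1, b_1 = 2, b_2 = 1.

b_0 = 1, b_1 = 2, b_2 = 1.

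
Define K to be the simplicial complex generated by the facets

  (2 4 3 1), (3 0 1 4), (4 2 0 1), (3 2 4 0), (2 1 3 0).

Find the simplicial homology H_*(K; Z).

Order the vertices as 0 < 1 < 2 < 3 < 4. Listing each simplex with vertices in this order, K has dimension 3 with simplices:

  0-simplices (5): [0], [1], [2], [3], [4]
  1-simplices (10): [0,1], [0,2], [0,3], [0,4], [1,2], [1,3], [1,4], [2,3], [2,4], [3,4]
  2-simplices (10): [0,1,2], [0,1,3], [0,1,4], [0,2,3], [0,2,4], [0,3,4], [1,2,3], [1,2,4], [1,3,4], [2,3,4]
  3-simplices (5): [0,1,2,3], [0,1,2,4], [0,1,3,4], [0,2,3,4], [1,2,3,4]

Hence C_0 ≅ Z^5, C_1 ≅ Z^10, C_2 ≅ Z^10, C_3 ≅ Z^5.

Boundary ∂_1: C_1 → C_0 sends each edge [p,q] (with p < q) to q − p. For instance
  ∂[2,3] = [3] − [2].
The resulting 5×10 matrix has rank 4, and its Smith normal form has invariant factors (1,1,1,1).

The boundary map ∂_2: C_2 → C_1 sends each 2-simplex [p,q,r] to [q,r] − [p,r] + [p,q]. For instance
  ∂[0,1,2] = [1,2] − [0,2] + [0,1],
  ∂[2,3,4] = [3,4] − [2,4] + [2,3].
The resulting 10×10 matrix has rank 6, and its Smith normal form has invariant factors (1,1,1,1,1,1).

The boundary map ∂_3: C_3 → C_2 sends each 3-simplex σ to the alternating sum Σ_i (−1)^i (σ with its i-th vertex removed). For instance
  ∂[0,1,3,4] = [1,3,4] − [0,3,4] + [0,1,4] − [0,1,3],
  ∂[0,2,3,4] = [2,3,4] − [0,3,4] + [0,2,4] − [0,2,3].
As a 10×5 matrix over Z this has rank 4, with invariant factors (1,1,1,1).

Reading off H_k = ker ∂_k / im ∂_{k+1}:

  H_0: rank C_0 − rank ∂_1 = 5 − 4 = 1, and the invariant factors of ∂_1 are all 1, so H_0 ≅ Z.
  H_1: rank ker ∂_1 − rank ∂_2 = (10 − 4) − 6 = 0, and the invariant factors of ∂_2 are all 1, so H_1 ≅ 0.
  H_2: rank ker ∂_2 − rank ∂_3 = (10 − 6) − 4 = 0, and the invariant factors of ∂_3 are all 1, so H_2 ≅ 0.
  H_3: rank ker ∂_3 − rank ∂_4 = (5 − 4) − 0 = 1, and there is no ∂_4, so H_3 ≅ Z.

H_0 = Z,  H_1 = 0,  H_2 = 0,  H_3 = Z.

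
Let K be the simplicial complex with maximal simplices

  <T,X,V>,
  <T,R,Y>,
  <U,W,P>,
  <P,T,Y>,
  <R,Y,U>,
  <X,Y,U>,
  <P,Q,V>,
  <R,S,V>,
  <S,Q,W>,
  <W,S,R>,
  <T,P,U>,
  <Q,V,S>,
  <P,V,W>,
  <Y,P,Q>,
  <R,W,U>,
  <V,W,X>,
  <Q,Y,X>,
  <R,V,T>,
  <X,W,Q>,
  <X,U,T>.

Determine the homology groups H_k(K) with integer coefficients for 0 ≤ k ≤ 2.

H_0 = Z,  H_1 = Z ⊕ Z/2Z,  H_2 = 0.

We work with the vertex ordering P < Q < R < S < T < U < V < W < X < Y. The simplices of K, each written with vertices in increasing order, are:

  0-simplices (10): P, Q, R, S, T, U, V, W, X, Y
  1-simplices (30): PQ, PT, PU, PV, PW, PY, QS, QV, QW, QX, QY, RS, RT, RU, RV, RW, RY, SV, SW, TU, TV, TX, TY, UW, UX, UY, VW, VX, WX, XY
  2-simplices (20): PQV, PQY, PTU, PTY, PUW, PVW, QSV, QSW, QWX, QXY, RSV, RSW, RTV, RTY, RUW, RUY, TUX, TVX, UXY, VWX

so the chain groups are C_0 ≅ Z^10, C_1 ≅ Z^30, C_2 ≅ Z^20.

∂_1: C_1 → C_0 maps an edge to its endpoints' difference, ∂[p,q] = q − p. For instance
  ∂RY = Y − R.
The 10×30 boundary matrix has rank 9 and Smith normal form diag(1,1,1,1,1,1,1,1,1).

Boundary ∂_2: C_2 → C_1 sends each 2-simplex [p,q,r] to [q,r] − [p,r] + [p,q]. For instance
  ∂PVW = VW − PW + PV,
  ∂QXY = XY − QY + QX.
The resulting 30×20 matrix has rank 20, and its Smith normal form has invariant factors (1,1,1,1,1,1,1,1,1,1,1,1,1,1,1,1,1,1,1,2).

From H_k ≅ ker(∂_k) / im(∂_{k+1}) we obtain:

  H_0: rank C_0 − rank ∂_1 = 10 − 9 = 1, and the invariant factors of ∂_1 are all 1, so H_0 ≅ Z.
  H_1: rank ker ∂_1 − rank ∂_2 = (30 − 9) − 20 = 1, and ∂_2 has invariant factor 2 > 1, so H_1 ≅ Z ⊕ Z/2Z.
  H_2: rank ker ∂_2 − rank ∂_3 = (20 − 20) − 0 = 0, and there is no ∂_3, so H_2 ≅ 0.

As a check, the Euler characteristic is 10 − 30 + 20 = 0, which agrees with 1 − 1 + 0 = 0.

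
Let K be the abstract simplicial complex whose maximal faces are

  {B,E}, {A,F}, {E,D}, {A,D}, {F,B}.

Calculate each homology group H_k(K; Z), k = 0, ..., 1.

H_0 ≅ Z,  H_1 ≅ Z.

K has 5 vertices, 5 edges.
rank ∂_0 = 0, rank ∂_1 = 4 ⇒ b_0 = 5 − 0 − 4 = 1; all invariant factors of ∂_1 are 1 so no torsion. So H_0 = Z.
rank ∂_1 = 4, rank ∂_2 = 0 ⇒ b_1 = 5 − 4 − 0 = 1. So H_1 = Z.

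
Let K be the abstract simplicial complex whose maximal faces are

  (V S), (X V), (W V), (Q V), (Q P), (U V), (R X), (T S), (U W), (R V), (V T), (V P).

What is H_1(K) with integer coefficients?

H_1 = Z^4.

Fix the vertex order P < Q < R < S < T < U < V < W < X and write every simplex with vertices in increasing order. Then dim K = 1 and the simplices of K are:

  0-simplices (9): P, Q, R, S, T, U, V, W, X
  1-simplices (12): PQ, PV, QV, RV, RX, ST, SV, TV, UV, UW, VW, VX

Hence C_0 ≅ Z^9, C_1 ≅ Z^12.

The boundary map ∂_1: C_1 → C_0 sends each edge [p,q] (with p < q) to q − p. For instance
  ∂QV = V − Q.
As a 9×12 matrix over Z this has rank 8, with invariant factors (1,1,1,1,1,1,1,1).

Computing H_k = (kernel of ∂_k) / (image of ∂_{k+1}):

  H_1: rank ker ∂_1 − rank ∂_2 = (12 − 8) − 0 = 4, and there is no ∂_2, so H_1 = Z^4.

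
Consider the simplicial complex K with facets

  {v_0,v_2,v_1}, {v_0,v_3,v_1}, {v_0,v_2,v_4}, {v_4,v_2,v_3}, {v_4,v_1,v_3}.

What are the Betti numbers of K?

b_0 = 1, b_1 = 1, b_2 = 0.

We work with the vertex ordering v_0 < v_1 < v_2 < v_3 < v_4. The simplices of K, each written with vertices in increasing order, are:

  0-simplices (5): [v_0], [v_1], [v_2], [v_3], [v_4]
  1-simplices (10): [v_0,v_1], [v_0,v_2], [v_0,v_3], [v_0,v_4], [v_1,v_2], [v_1,v_3], [v_1,v_4], [v_2,v_3], [v_2,v_4], [v_3,v_4]
  2-simplices (5): [v_0,v_1,v_2], [v_0,v_1,v_3], [v_0,v_2,v_4], [v_1,v_3,v_4], [v_2,v_3,v_4]

Hence C_0 ≅ Z^5, C_1 ≅ Z^10, C_2 ≅ Z^5.

∂_1: C_1 → C_0 is given by ∂[p,q] = [q] − [p].
As a 5×10 matrix over Z this has rank 4, with invariant factors (1,1,1,1).

The boundary map ∂_2: C_2 → C_1 acts by ∂[p,q,r] = [q,r] − [p,r] + [p,q]. For instance
  ∂[v_1,v_3,v_4] = [v_3,v_4] − [v_1,v_4] + [v_1,v_3],
  ∂[v_0,v_2,v_4] = [v_2,v_4] − [v_0,v_4] + [v_0,v_2].
As a 10×5 matrix over Z this has rank 5, with invariant factors (1,1,1,1,1).

From H_k ≅ ker(∂_k) / im(∂_{k+1}) we obtain:

  H_0: rank C_0 − rank ∂_1 = 5 − 4 = 1, and the invariant factors of ∂_1 are all 1, so H_0 ≅ Z.
  H_1: rank ker ∂_1 − rank ∂_2 = (10 − 4) − 5 = 1, and the invariant factors of ∂_2 are all 1, so H_1 ≅ Z.
  H_2: rank ker ∂_2 − rank ∂_3 = (5 − 5) − 0 = 0, and there is no ∂_3, so H_2 ≅ 0.

Hence the Betti numbers are b_0 = 1, b_1 = 1, b_2 = 0.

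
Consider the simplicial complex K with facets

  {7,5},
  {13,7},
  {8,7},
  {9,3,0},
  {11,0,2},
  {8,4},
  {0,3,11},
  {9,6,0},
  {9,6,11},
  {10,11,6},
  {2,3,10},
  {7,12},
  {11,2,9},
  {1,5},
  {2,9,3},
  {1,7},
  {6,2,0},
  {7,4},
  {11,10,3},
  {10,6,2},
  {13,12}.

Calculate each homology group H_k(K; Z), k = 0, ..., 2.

H_0 ≅ Z^2,  H_1 ≅ Z^3 ⊕ Z/2,  H_2 = 0.

Take the total order 0 < 1 < 2 < 3 < 4 < 5 < 6 < 7 < 8 < 9 < 10 < 11 < 12 < 13 on the vertex set. Then K (dimension 2) consists of the simplices:

  0-simplices (14): [0], [1], [2], [3], [4], [5], [6], [7], [8], [9], [10], [11], [12], [13]
  1-simplices (27): (27 of them)
  2-simplices (12): [0,2,6], [0,2,11], [0,3,9], [0,3,11], [0,6,9], [2,3,9], [2,3,10], [2,6,10], [2,9,11], [3,10,11], [6,9,11], [6,10,11]

giving chain groups C_0 ≅ Z^14, C_1 ≅ Z^27, C_2 ≅ Z^12.

The boundary map ∂_1: C_1 → C_0 is given by ∂[p,q] = [q] − [p]. For instance
  ∂[10,11] = [11] − [10].
The 14×27 boundary matrix has rank 12 and Smith normal form diag(1,1,1,1,1,1,1,1,1,1,1,1).

The boundary map ∂_2: C_2 → C_1 maps a triangle to the signed sum of its edges. For instance
  ∂[2,6,10] = [6,10] − [2,10] + [2,6],
  ∂[0,3,11] = [3,11] − [0,11] + [0,3].
The resulting 27×12 matrix has rank 12, and its Smith normal form has invariant factors (1,1,1,1,1,1,1,1,1,1,1,2).

From H_k ≅ ker(∂_k) / im(∂_{k+1}) we obtain:

  H_0: rank C_0 − rank ∂_1 = 14 − 12 = 2, and the invariant factors of ∂_1 are all 1, so H_0 ≅ Z^2.
  H_1: rank ker ∂_1 − rank ∂_2 = (27 − 12) − 12 = 3, and ∂_2 has invariant factor 2 > 1, so H_1 ≅ Z^3 ⊕ Z/2.
  H_2: rank ker ∂_2 − rank ∂_3 = (12 − 12) − 0 = 0, and there is no ∂_3, so H_2 ≅ 0.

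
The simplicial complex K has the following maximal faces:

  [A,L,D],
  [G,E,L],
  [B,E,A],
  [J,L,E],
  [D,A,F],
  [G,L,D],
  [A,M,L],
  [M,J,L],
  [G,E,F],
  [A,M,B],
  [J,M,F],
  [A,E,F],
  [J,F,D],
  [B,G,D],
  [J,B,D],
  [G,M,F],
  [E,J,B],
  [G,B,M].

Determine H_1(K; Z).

Fix the vertex order A < B < D < E < F < G < J < L < M and write every simplex with vertices in increasing order. Then dim K = 2 and the simplices of K are:

  0-simplices (9): A, B, D, E, F, G, J, L, M
  1-simplices (27): AB, AD, AE, AF, AL, AM, BD, BE, BG, BJ, BM, DF, DG, DJ, DL, EF, EG, EJ, EL, FG, FJ, FM, GL, GM, JL, JM, LM
  2-simplices (18): ABE, ABM, ADF, ADL, AEF, ALM, BDG, BDJ, BEJ, BGM, DFJ, DGL, EFG, EGL, EJL, FGM, FJM, JLM

Hence C_0 ≅ Z^9, C_1 ≅ Z^27, C_2 ≅ Z^18.

∂_1: C_1 → C_0 maps an edge to its endpoints' difference, ∂[p,q] = q − p. For instance
  ∂AL = L − A.
The resulting 9×27 matrix has rank 8, and its Smith normal form has invariant factors (1,1,1,1,1,1,1,1).

∂_2: C_2 → C_1 acts by ∂[p,q,r] = [q,r] − [p,r] + [p,q]. For instance
  ∂EGL = GL − EL + EG,
  ∂AEF = EF − AF + AE.
The resulting 27×18 matrix has rank 17, and its Smith normal form has invariant factors (1,1,1,1,1,1,1,1,1,1,1,1,1,1,1,1,1).

Computing H_k = (kernel of ∂_k) / (image of ∂_{k+1}):

  H_1: rank ker ∂_1 − rank ∂_2 = (27 − 8) − 17 = 2, and the invariant factors of ∂_2 are all 1, so H_1 = Z^2.

(K is a triangulation of the torus T^2.)

H_1 ≅ Z^2.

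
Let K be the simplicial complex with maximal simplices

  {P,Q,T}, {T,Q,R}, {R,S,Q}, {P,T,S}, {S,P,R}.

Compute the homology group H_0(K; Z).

H_0 = Z.

Order the vertices as P < Q < R < S < T. Listing each simplex with vertices in this order, K has dimension 2 with simplices:

  0-simplices (5): P, Q, R, S, T
  1-simplices (10): PQ, PR, PS, PT, QR, QS, QT, RS, RT, ST
  2-simplices (5): PQT, PRS, PST, QRS, QRT

so the chain groups are C_0 ≅ Z^5, C_1 ≅ Z^10, C_2 ≅ Z^5.

Boundary ∂_1: C_1 → C_0 maps an edge to its endpoints' difference, ∂[p,q] = q − p. For instance
  ∂QT = T − Q.
The 5×10 boundary matrix has rank 4 and Smith normal form diag(1,1,1,1).

The boundary map ∂_2: C_2 → C_1 acts by ∂[p,q,r] = [q,r] − [p,r] + [p,q]. For instance
  ∂PRS = RS − PS + PR,
  ∂PST = ST − PT + PS.
As a 10×5 matrix over Z this has rank 5, with invariant factors (1,1,1,1,1).

From H_k ≅ ker(∂_k) / im(∂_{k+1}) we obtain:

  H_0: rank C_0 − rank ∂_1 = 5 − 4 = 1, and the invariant factors of ∂_1 are all 1, so H_0 = Z.

(K is a triangulation of the Möbius band.)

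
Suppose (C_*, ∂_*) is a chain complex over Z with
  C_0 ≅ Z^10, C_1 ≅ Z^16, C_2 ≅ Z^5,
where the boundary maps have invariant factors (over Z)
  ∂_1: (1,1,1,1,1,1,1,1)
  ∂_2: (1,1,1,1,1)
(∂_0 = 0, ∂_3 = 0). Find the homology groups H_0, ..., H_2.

H_0 = Z^2,  H_1 = Z^3,  H_2 = 0.

H_0: b_0 = 10 − 0 − 8 = 2; torsion from ∂_1 factors > 1: none. So H_0 = Z^2.
H_1: b_1 = 16 − 8 − 5 = 3; torsion from ∂_2 factors > 1: none. So H_1 = Z^3.
H_2: b_2 = 5 − 5 − 0 = 0; torsion from ∂_3 factors > 1: none. So H_2 = 0.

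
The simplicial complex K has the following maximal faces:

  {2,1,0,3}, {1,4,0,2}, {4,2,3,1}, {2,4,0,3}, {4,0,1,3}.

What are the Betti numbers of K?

b_0 = 1, b_1 = 0, b_2 = 0, b_3 = 1.

Take the total order 0 < 1 < 2 < 3 < 4 on the vertex set. Then K (dimension 3) consists of the simplices:

  0-simplices (5): [0], [1], [2], [3], [4]
  1-simplices (10): [0,1], [0,2], [0,3], [0,4], [1,2], [1,3], [1,4], [2,3], [2,4], [3,4]
  2-simplices (10): [0,1,2], [0,1,3], [0,1,4], [0,2,3], [0,2,4], [0,3,4], [1,2,3], [1,2,4], [1,3,4], [2,3,4]
  3-simplices (5): [0,1,2,3], [0,1,2,4], [0,1,3,4], [0,2,3,4], [1,2,3,4]

so the chain groups are C_0 ≅ Z^5, C_1 ≅ Z^10, C_2 ≅ Z^10, C_3 ≅ Z^5.

∂_1: C_1 → C_0 maps an edge to its endpoints' difference, ∂[p,q] = q − p. For instance
  ∂[1,2] = [2] − [1].
The 5×10 boundary matrix has rank 4 and Smith normal form diag(1,1,1,1).

∂_2: C_2 → C_1 maps a triangle to the signed sum of its edges. For instance
  ∂[0,1,4] = [1,4] − [0,4] + [0,1],
  ∂[0,1,2] = [1,2] − [0,2] + [0,1].
As a 10×10 matrix over Z this has rank 6, with invariant factors (1,1,1,1,1,1).

Boundary ∂_3: C_3 → C_2 sends each 3-simplex σ to the alternating sum Σ_i (−1)^i (σ with its i-th vertex removed). For instance
  ∂[1,2,3,4] = [2,3,4] − [1,3,4] + [1,2,4] − [1,2,3],
  ∂[0,2,3,4] = [2,3,4] − [0,3,4] + [0,2,4] − [0,2,3].
The 10×5 boundary matrix has rank 4 and Smith normal form diag(1,1,1,1).

Reading off H_k = ker ∂_k / im ∂_{k+1}:

  H_0: rank C_0 − rank ∂_1 = 5 − 4 = 1, and the invariant factors of ∂_1 are all 1, so H_0 ≅ Z.
  H_1: rank ker ∂_1 − rank ∂_2 = (10 − 4) − 6 = 0, and the invariant factors of ∂_2 are all 1, so H_1 ≅ 0.
  H_2: rank ker ∂_2 − rank ∂_3 = (10 − 6) − 4 = 0, and the invariant factors of ∂_3 are all 1, so H_2 ≅ 0.
  H_3: rank ker ∂_3 − rank ∂_4 = (5 − 4) − 0 = 1, and there is no ∂_4, so H_3 ≅ Z.

Hence the Betti numbers are b_0 = 1, b_1 = 0, b_2 = 0, b_3 = 1.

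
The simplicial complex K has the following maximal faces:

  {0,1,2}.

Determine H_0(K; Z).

Order the vertices as 0 < 1 < 2. Listing each simplex with vertices in this order, K has dimension 2 with simplices:

  0-simplices (3): [0], [1], [2]
  1-simplices (3): [0,1], [0,2], [1,2]
  2-simplices (1): [0,1,2]

so the chain groups are C_0 ≅ Z^3, C_1 ≅ Z^3, C_2 ≅ Z^1.

Boundary ∂_1: C_1 → C_0 maps an edge to its endpoints' difference, ∂[p,q] = q − p. For instance
  ∂[1,2] = [2] − [1].
The 3×3 boundary matrix has rank 2 and Smith normal form diag(1,1).

∂_2: C_2 → C_1 acts by ∂[p,q,r] = [q,r] − [p,r] + [p,q]. For instance
  ∂[0,1,2] = [1,2] − [0,2] + [0,1].
The resulting 3×1 matrix has rank 1, and its Smith normal form has invariant factors (1).

Now H_k = ker ∂_k / im ∂_{k+1}, so:

  H_0: rank C_0 − rank ∂_1 = 3 − 2 = 1, and the invariant factors of ∂_1 are all 1, so H_0 ≅ Z.

H_0 ≅ Z.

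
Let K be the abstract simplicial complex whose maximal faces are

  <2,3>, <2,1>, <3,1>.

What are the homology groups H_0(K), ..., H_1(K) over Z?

Take the total order 1 < 2 < 3 on the vertex set. Then K (dimension 1) consists of the simplices:

  0-simplices (3): [1], [2], [3]
  1-simplices (3): [1,2], [1,3], [2,3]

giving chain groups C_0 ≅ Z^3, C_1 ≅ Z^3.

Boundary ∂_1: C_1 → C_0 is given by ∂[p,q] = [q] − [p]. For instance
  ∂[1,3] = [3] − [1].
This gives a 3×3 integer matrix of rank 2; reducing to Smith normal form yields diagonal entries (1,1).

Now H_k = ker ∂_k / im ∂_{k+1}, so:

  H_0: rank C_0 − rank ∂_1 = 3 − 2 = 1, and the invariant factors of ∂_1 are all 1, so H_0 ≅ Z.
  H_1: rank ker ∂_1 − rank ∂_2 = (3 − 2) − 0 = 1, and there is no ∂_2, so H_1 ≅ Z.

As a check, the Euler characteristic is 3 − 3 = 0, which agrees with 1 − 1 = 0.

H_0 = Z,  H_1 = Z.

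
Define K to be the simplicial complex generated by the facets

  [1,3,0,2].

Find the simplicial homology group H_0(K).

H_0 = Z.

K has 4 vertices, 6 edges, 4 triangles, 1 3-simplex.
rank ∂_0 = 0, rank ∂_1 = 3 ⇒ b_0 = 4 − 0 − 3 = 1; all invariant factors of ∂_1 are 1 so no torsion. So H_0 ≅ Z.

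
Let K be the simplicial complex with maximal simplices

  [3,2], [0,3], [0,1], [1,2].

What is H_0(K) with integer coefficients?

H_0 ≅ Z.

We work with the vertex ordering 0 < 1 < 2 < 3. The simplices of K, each written with vertices in increasing order, are:

  0-simplices (4): [0], [1], [2], [3]
  1-simplices (4): [0,1], [0,3], [1,2], [2,3]

giving chain groups C_0 ≅ Z^4, C_1 ≅ Z^4.

Boundary ∂_1: C_1 → C_0 is given by ∂[p,q] = [q] − [p]. For instance
  ∂[2,3] = [3] − [2].
As a 4×4 matrix over Z this has rank 3, with invariant factors (1,1,1).

Computing H_k = (kernel of ∂_k) / (image of ∂_{k+1}):

  H_0: rank C_0 − rank ∂_1 = 4 − 3 = 1, and the invariant factors of ∂_1 are all 1, so H_0 ≅ Z.

(K is a triangulation of the circle S^1.)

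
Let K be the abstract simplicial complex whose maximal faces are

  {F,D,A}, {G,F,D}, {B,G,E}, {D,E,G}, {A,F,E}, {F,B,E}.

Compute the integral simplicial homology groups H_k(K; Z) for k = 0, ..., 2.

Take the total order A < B < D < E < F < G on the vertex set. Then K (dimension 2) consists of the simplices:

  0-simplices (6): A, B, D, E, F, G
  1-simplices (12): AD, AE, AF, BE, BF, BG, DE, DF, DG, EF, EG, FG
  2-simplices (6): ADF, AEF, BEF, BEG, DEG, DFG

Hence C_0 ≅ Z^6, C_1 ≅ Z^12, C_2 ≅ Z^6.

Boundary ∂_1: C_1 → C_0 sends each edge [p,q] (with p < q) to q − p. For instance
  ∂DE = E − D.
The 6×12 boundary matrix has rank 5 and Smith normal form diag(1,1,1,1,1).

Boundary ∂_2: C_2 → C_1 sends each 2-simplex [p,q,r] to [q,r] − [p,r] + [p,q]. For instance
  ∂DEG = EG − DG + DE,
  ∂DFG = FG − DG + DF.
This gives a 12×6 integer matrix of rank 6; reducing to Smith normal form yields diagonal entries (1,1,1,1,1,1).

Computing H_k = (kernel of ∂_k) / (image of ∂_{k+1}):

  H_0: rank C_0 − rank ∂_1 = 6 − 5 = 1, and the invariant factors of ∂_1 are all 1, so H_0 = Z.
  H_1: rank ker ∂_1 − rank ∂_2 = (12 − 5) − 6 = 1, and the invariant factors of ∂_2 are all 1, so H_1 = Z.
  H_2: rank ker ∂_2 − rank ∂_3 = (6 − 6) − 0 = 0, and there is no ∂_3, so H_2 = 0.

As a check, the Euler characteristic is 6 − 12 + 6 = 0, which agrees with 1 − 1 + 0 = 0.
(K is a triangulation of the cylinder S^1 x I.)

H_0 ≅ Z,  H_1 ≅ Z,  H_2 = 0.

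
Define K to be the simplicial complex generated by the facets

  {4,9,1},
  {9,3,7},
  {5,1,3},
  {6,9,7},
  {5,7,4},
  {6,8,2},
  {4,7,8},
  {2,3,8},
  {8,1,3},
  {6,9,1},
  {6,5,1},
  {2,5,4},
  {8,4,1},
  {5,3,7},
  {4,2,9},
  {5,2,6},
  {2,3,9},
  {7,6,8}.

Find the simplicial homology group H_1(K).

H_1 ≅ Z^2.

Take the total order 1 < 2 < 3 < 4 < 5 < 6 < 7 < 8 < 9 on the vertex set. Then K (dimension 2) consists of the simplices:

  0-simplices (9): [1], [2], [3], [4], [5], [6], [7], [8], [9]
  1-simplices (27): (27 of them)
  2-simplices (18): [1,3,5], [1,3,8], [1,4,8], [1,4,9], [1,5,6], [1,6,9], [2,3,8], [2,3,9], [2,4,5], [2,4,9], [2,5,6], [2,6,8], [3,5,7], [3,7,9], [4,5,7], [4,7,8], [6,7,8], [6,7,9]

so the chain groups are C_0 ≅ Z^9, C_1 ≅ Z^27, C_2 ≅ Z^18.

∂_1: C_1 → C_0 maps an edge to its endpoints' difference, ∂[p,q] = q − p. For instance
  ∂[7,9] = [9] − [7].
This gives a 9×27 integer matrix of rank 8; reducing to Smith normal form yields diagonal entries (1,1,1,1,1,1,1,1).

Boundary ∂_2: C_2 → C_1 maps a triangle to the signed sum of its edges. For instance
  ∂[2,3,9] = [3,9] − [2,9] + [2,3],
  ∂[2,4,9] = [4,9] − [2,9] + [2,4].
As a 27×18 matrix over Z this has rank 17, with invariant factors (1,1,1,1,1,1,1,1,1,1,1,1,1,1,1,1,1).

From H_k ≅ ker(∂_k) / im(∂_{k+1}) we obtain:

  H_1: rank ker ∂_1 − rank ∂_2 = (27 − 8) − 17 = 2, and the invariant factors of ∂_2 are all 1, so H_1 = Z^2.

(K is a triangulation of the torus T^2.)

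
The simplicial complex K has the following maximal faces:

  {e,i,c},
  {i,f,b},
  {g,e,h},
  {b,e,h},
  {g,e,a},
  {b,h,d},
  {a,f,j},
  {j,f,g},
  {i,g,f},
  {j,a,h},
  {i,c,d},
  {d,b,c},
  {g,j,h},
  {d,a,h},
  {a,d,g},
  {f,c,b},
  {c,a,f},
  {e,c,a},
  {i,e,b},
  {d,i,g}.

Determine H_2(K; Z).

H_2 ≅ 0.

Order the vertices as a < b < c < d < e < f < g < h < i < j. Listing each simplex with vertices in this order, K has dimension 2 with simplices:

  0-simplices (10): a, b, c, d, e, f, g, h, i, j
  1-simplices (30): ac, ad, ae, af, ag, ah, aj, bc, bd, be, bf, bh, bi, cd, ce, cf, ci, dg, dh, di, eg, eh, ei, fg, fi, fj, gh, gi, gj, hj
  2-simplices (20): ace, acf, adg, adh, aeg, afj, ahj, bcd, bcf, bdh, beh, bei, bfi, cdi, cei, dgi, egh, fgi, fgj, ghj

Hence C_0 ≅ Z^10, C_1 ≅ Z^30, C_2 ≅ Z^20.

The boundary map ∂_1: C_1 → C_0 maps an edge to its endpoints' difference, ∂[p,q] = q − p.
As a 10×30 matrix over Z this has rank 9, with invariant factors (1,1,1,1,1,1,1,1,1).

∂_2: C_2 → C_1 maps a triangle to the signed sum of its edges. For instance
  ∂adh = dh − ah + ad,
  ∂bcf = cf − bf + bc.
As a 30×20 matrix over Z this has rank 20, with invariant factors (1,1,1,1,1,1,1,1,1,1,1,1,1,1,1,1,1,1,1,2).

Now H_k = ker ∂_k / im ∂_{k+1}, so:

  H_2: rank ker ∂_2 − rank ∂_3 = (20 − 20) − 0 = 0, and there is no ∂_3, so H_2 ≅ 0.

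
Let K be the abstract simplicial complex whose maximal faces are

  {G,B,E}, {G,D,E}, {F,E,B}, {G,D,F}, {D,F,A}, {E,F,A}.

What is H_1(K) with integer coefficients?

H_1 = Z.

Fix the vertex order A < B < D < E < F < G and write every simplex with vertices in increasing order. Then dim K = 2 and the simplices of K are:

  0-simplices (6): A, B, D, E, F, G
  1-simplices (12): AD, AE, AF, BE, BF, BG, DE, DF, DG, EF, EG, FG
  2-simplices (6): ADF, AEF, BEF, BEG, DEG, DFG

giving chain groups C_0 ≅ Z^6, C_1 ≅ Z^12, C_2 ≅ Z^6.

The boundary map ∂_1: C_1 → C_0 is given by ∂[p,q] = [q] − [p]. For instance
  ∂AD = D − A.
The 6×12 boundary matrix has rank 5 and Smith normal form diag(1,1,1,1,1).

∂_2: C_2 → C_1 maps a triangle to the signed sum of its edges. For instance
  ∂ADF = DF − AF + AD,
  ∂DEG = EG − DG + DE.
As a 12×6 matrix over Z this has rank 6, with invariant factors (1,1,1,1,1,1).

From H_k ≅ ker(∂_k) / im(∂_{k+1}) we obtain:

  H_1: rank ker ∂_1 − rank ∂_2 = (12 − 5) − 6 = 1, and the invariant factors of ∂_2 are all 1, so H_1 ≅ Z.

(K is a triangulation of the cylinder S^1 x I.)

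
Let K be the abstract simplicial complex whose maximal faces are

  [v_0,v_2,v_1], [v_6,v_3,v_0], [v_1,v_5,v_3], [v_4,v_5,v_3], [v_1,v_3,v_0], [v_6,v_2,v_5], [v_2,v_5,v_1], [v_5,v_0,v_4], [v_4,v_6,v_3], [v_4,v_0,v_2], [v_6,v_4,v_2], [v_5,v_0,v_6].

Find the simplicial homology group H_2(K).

H_2 ≅ 0.

We work with the vertex ordering v_0 < v_1 < v_2 < v_3 < v_4 < v_5 < v_6. The simplices of K, each written with vertices in increasing order, are:

  0-simplices (7): [v_0], [v_1], [v_2], [v_3], [v_4], [v_5], [v_6]
  1-simplices (18): (18 of them)
  2-simplices (12): (12 of them)

giving chain groups C_0 ≅ Z^7, C_1 ≅ Z^18, C_2 ≅ Z^12.

Boundary ∂_1: C_1 → C_0 maps an edge to its endpoints' difference, ∂[p,q] = q − p. For instance
  ∂[v_3,v_4] = [v_4] − [v_3].
The 7×18 boundary matrix has rank 6 and Smith normal form diag(1,1,1,1,1,1).

Boundary ∂_2: C_2 → C_1 maps a triangle to the signed sum of its edges. For instance
  ∂[v_1,v_3,v_5] = [v_3,v_5] − [v_1,v_5] + [v_1,v_3],
  ∂[v_3,v_4,v_5] = [v_4,v_5] − [v_3,v_5] + [v_3,v_4].
This gives a 18×12 integer matrix of rank 12; reducing to Smith normal form yields diagonal entries (1,1,1,1,1,1,1,1,1,1,1,2).

Computing H_k = (kernel of ∂_k) / (image of ∂_{k+1}):

  H_2: rank ker ∂_2 − rank ∂_3 = (12 − 12) − 0 = 0, and there is no ∂_3, so H_2 ≅ 0.

(K is a triangulation of the real projective plane RP^2.)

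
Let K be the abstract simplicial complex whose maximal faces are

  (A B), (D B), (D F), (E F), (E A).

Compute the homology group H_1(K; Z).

H_1 = Z.

Fix the vertex order A < B < D < E < F and write every simplex with vertices in increasing order. Then dim K = 1 and the simplices of K are:

  0-simplices (5): A, B, D, E, F
  1-simplices (5): AB, AE, BD, DF, EF

Hence C_0 ≅ Z^5, C_1 ≅ Z^5.

The boundary map ∂_1: C_1 → C_0 is given by ∂[p,q] = [q] − [p]. For instance
  ∂AE = E − A.
As a 5×5 matrix over Z this has rank 4, with invariant factors (1,1,1,1).

From H_k ≅ ker(∂_k) / im(∂_{k+1}) we obtain:

  H_1: rank ker ∂_1 − rank ∂_2 = (5 − 4) − 0 = 1, and there is no ∂_2, so H_1 ≅ Z.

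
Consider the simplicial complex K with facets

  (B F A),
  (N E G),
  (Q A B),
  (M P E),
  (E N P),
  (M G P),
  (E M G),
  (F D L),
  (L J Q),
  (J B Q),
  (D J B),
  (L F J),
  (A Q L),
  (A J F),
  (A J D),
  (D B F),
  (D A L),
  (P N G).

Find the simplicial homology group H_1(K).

Order the vertices as A < B < D < E < F < G < J < L < M < N < P < Q. Listing each simplex with vertices in this order, K has dimension 2 with simplices:

  0-simplices (12): A, B, D, E, F, G, J, L, M, N, P, Q
  1-simplices (27): AB, AD, AF, AJ, AL, AQ, BD, BF, BJ, BQ, DF, DJ, DL, EG, EM, EN, EP, FJ, FL, GM, GN, GP, JL, JQ, LQ, MP, NP
  2-simplices (18): ABF, ABQ, ADJ, ADL, AFJ, ALQ, BDF, BDJ, BJQ, DFL, EGM, EGN, EMP, ENP, FJL, GMP, GNP, JLQ

giving chain groups C_0 ≅ Z^12, C_1 ≅ Z^27, C_2 ≅ Z^18.

The boundary map ∂_1: C_1 → C_0 is given by ∂[p,q] = [q] − [p]. For instance
  ∂GP = P − G.
The 12×27 boundary matrix has rank 10 and Smith normal form diag(1,1,1,1,1,1,1,1,1,1).

Boundary ∂_2: C_2 → C_1 maps a triangle to the signed sum of its edges. For instance
  ∂ABF = BF − AF + AB,
  ∂ADL = DL − AL + AD.
This gives a 27×18 integer matrix of rank 17; reducing to Smith normal form yields diagonal entries (1,1,1,1,1,1,1,1,1,1,1,1,1,1,1,1,2).

Computing H_k = (kernel of ∂_k) / (image of ∂_{k+1}):

  H_1: rank ker ∂_1 − rank ∂_2 = (27 − 10) − 17 = 0, and ∂_2 has invariant factor 2 > 1, so H_1 ≅ Z/2.

H_1 = Z/2.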